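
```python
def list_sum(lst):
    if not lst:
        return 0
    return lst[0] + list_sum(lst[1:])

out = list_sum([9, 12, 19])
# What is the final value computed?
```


list_sum([9, 12, 19])
= 9 + list_sum([12, 19])
= 9 + 12 + list_sum([19])
= 9 + 12 + 19 + list_sum([])
= 9 + 12 + 19 + 0
= 40


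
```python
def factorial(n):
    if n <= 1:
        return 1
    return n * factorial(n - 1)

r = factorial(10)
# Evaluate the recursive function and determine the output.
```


factorial(10)
= 10 * factorial(9)
= 10 * 9 * factorial(8)
= 10 * 9 * 8 * factorial(7)
= 10 * 9 * 8 * 7 * factorial(6)
= 10 * 9 * 8 * 7 * 6 * factorial(5)
= 10 * 9 * 8 * 7 * 6 * 5 * factorial(4)
= 10 * 9 * 8 * 7 * 6 * 5 * 4 * factorial(3)
= 10 * 9 * 8 * 7 * 6 * 5 * 4 * 3 * factorial(2)
= 10 * 9 * 8 * 7 * 6 * 5 * 4 * 3 * 2 * factorial(1)
= 10 * 9 * 8 * 7 * 6 * 5 * 4 * 3 * 2 * 1
= 3628800


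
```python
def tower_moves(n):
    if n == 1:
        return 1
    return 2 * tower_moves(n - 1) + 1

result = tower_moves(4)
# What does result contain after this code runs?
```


tower_moves(4)
= 2 * tower_moves(3) + 1
= 2 * (2 * tower_moves(2) + 1) + 1
= 2 * (2 * (2 * tower_moves(1) + 1) + 1) + 1
Now compute bottom-up:
tower_moves(1) = 1
tower_moves(2) = 2 * 1 + 1 = 3
tower_moves(3) = 2 * 3 + 1 = 7
tower_moves(4) = 2 * 7 + 1 = 15
= 15


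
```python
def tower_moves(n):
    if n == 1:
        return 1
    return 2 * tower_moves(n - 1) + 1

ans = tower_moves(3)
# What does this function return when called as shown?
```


tower_moves(3)
= 2 * tower_moves(2) + 1
= 2 * (2 * tower_moves(1) + 1) + 1
Now compute bottom-up:
tower_moves(1) = 1
tower_moves(2) = 2 * 1 + 1 = 3
tower_moves(3) = 2 * 3 + 1 = 7
= 7


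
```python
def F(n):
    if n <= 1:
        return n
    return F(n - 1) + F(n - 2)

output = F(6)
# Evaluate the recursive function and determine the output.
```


F(6)
= F(5) + F(4)
= (F(4) + F(3)) + F(4)
Computing bottom-up: F(0)=0, F(1)=1, F(2)=1, F(3)=2, F(4)=3, F(5)=5, F(6)=8
= 8


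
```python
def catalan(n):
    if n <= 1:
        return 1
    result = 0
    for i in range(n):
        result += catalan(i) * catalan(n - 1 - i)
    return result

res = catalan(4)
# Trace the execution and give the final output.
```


catalan(4)
= sum of catalan(i) * catalan(4-1-i) for i in 0..3
First compute sub-values bottom-up:
  catalan(0) = 1, catalan(1) = 1
  catalan(2) = 1*1 + 1*1 = 2
  catalan(3) = 1*2 + 1*1 + 2*1 = 5
Now catalan(4):
  catalan(0)*catalan(3) = 1*5 = 5
  catalan(1)*catalan(2) = 1*2 = 2
  catalan(2)*catalan(1) = 2*1 = 2
  catalan(3)*catalan(0) = 5*1 = 5
= 5 + 2 + 2 + 5
= 14


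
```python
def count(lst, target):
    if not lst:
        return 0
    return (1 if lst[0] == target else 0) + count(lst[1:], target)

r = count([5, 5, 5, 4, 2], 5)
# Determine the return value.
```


count([5, 5, 5, 4, 2], 5)
lst[0]=5 == 5: 1 + count([5, 5, 4, 2], 5)
lst[0]=5 == 5: 1 + count([5, 4, 2], 5)
lst[0]=5 == 5: 1 + count([4, 2], 5)
lst[0]=4 != 5: 0 + count([2], 5)
lst[0]=2 != 5: 0 + count([], 5)
= 3


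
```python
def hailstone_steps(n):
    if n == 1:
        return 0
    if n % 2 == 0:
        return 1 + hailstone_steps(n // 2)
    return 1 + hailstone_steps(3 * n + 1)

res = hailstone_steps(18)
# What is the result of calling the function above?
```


hailstone_steps(18)
18 is even -> hailstone_steps(9)
9 is odd -> 3*9+1 = 28 -> hailstone_steps(28)
28 is even -> hailstone_steps(14)
14 is even -> hailstone_steps(7)
7 is odd -> 3*7+1 = 22 -> hailstone_steps(22)
22 is even -> hailstone_steps(11)
11 is odd -> 3*11+1 = 34 -> hailstone_steps(34)
34 is even -> hailstone_steps(17)
17 is odd -> 3*17+1 = 52 -> hailstone_steps(52)
52 is even -> hailstone_steps(26)
26 is even -> hailstone_steps(13)
13 is odd -> 3*13+1 = 40 -> hailstone_steps(40)
40 is even -> hailstone_steps(20)
20 is even -> hailstone_steps(10)
10 is even -> hailstone_steps(5)
5 is odd -> 3*5+1 = 16 -> hailstone_steps(16)
16 is even -> hailstone_steps(8)
8 is even -> hailstone_steps(4)
4 is even -> hailstone_steps(2)
2 is even -> hailstone_steps(1)
Reached 1 after 20 steps
= 20


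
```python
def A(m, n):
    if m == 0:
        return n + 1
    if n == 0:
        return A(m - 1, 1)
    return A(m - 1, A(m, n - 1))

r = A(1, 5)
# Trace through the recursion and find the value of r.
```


A(1, 5)
= A(0, A(1, 4))
First compute A(1, 4) = 6
= A(0, 6)
= 7


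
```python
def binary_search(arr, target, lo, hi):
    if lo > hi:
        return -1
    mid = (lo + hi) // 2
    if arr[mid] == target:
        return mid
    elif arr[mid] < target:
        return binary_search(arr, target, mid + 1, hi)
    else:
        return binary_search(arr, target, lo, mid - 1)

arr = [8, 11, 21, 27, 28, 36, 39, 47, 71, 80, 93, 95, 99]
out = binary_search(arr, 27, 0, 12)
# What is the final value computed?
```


binary_search(arr, 27, 0, 12)
lo=0, hi=12, mid=6, arr[mid]=39
39 > 27, search left half
lo=0, hi=5, mid=2, arr[mid]=21
21 < 27, search right half
lo=3, hi=5, mid=4, arr[mid]=28
28 > 27, search left half
lo=3, hi=3, mid=3, arr[mid]=27
arr[3] == 27, found at index 3
= 3


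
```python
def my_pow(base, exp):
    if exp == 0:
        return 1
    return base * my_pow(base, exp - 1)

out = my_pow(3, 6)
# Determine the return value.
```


my_pow(3, 6)
= 3 * my_pow(3, 5)
= 3 * 3 * my_pow(3, 4)
= 3 * 3 * 3 * my_pow(3, 3)
= 3 * 3 * 3 * 3 * my_pow(3, 2)
= 3 * 3 * 3 * 3 * 3 * my_pow(3, 1)
= 3 * 3 * 3 * 3 * 3 * 3 * my_pow(3, 0)
= 3 * 3 * 3 * 3 * 3 * 3 * 1
= 729


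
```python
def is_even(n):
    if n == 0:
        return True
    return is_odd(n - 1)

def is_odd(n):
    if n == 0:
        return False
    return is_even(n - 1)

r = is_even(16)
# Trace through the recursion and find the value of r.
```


is_even(16)
= is_odd(15)
= is_even(14)
= is_odd(13)
= is_even(12)
= is_odd(11)
= is_even(10)
= is_odd(9)
= is_even(8)
= is_odd(7)
= is_even(6)
= is_odd(5)
= is_even(4)
= is_odd(3)
= is_even(2)
= is_odd(1)
= is_even(0)
n == 0: return True
= True


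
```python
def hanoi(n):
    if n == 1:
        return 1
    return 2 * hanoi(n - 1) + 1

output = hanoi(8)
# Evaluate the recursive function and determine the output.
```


hanoi(8)
= 2 * hanoi(7) + 1
= 2 * (2 * hanoi(6) + 1) + 1
= 2 * (2 * (2 * hanoi(5) + 1) + 1) + 1
= 2 * (2 * (2 * (2 * hanoi(4) + 1) + 1) + 1) + 1
= 2 * (2 * (2 * (2 * (2 * hanoi(3) + 1) + 1) + 1) + 1) + 1
= 2 * (2 * (2 * (2 * (2 * (2 * hanoi(2) + 1) + 1) + 1) + 1) + 1) + 1
= 2 * (2 * (2 * (2 * (2 * (2 * (2 * hanoi(1) + 1) + 1) + 1) + 1) + 1) + 1) + 1
Now compute bottom-up:
hanoi(1) = 1
hanoi(2) = 2 * 1 + 1 = 3
hanoi(3) = 2 * 3 + 1 = 7
hanoi(4) = 2 * 7 + 1 = 15
hanoi(5) = 2 * 15 + 1 = 31
hanoi(6) = 2 * 31 + 1 = 63
hanoi(7) = 2 * 63 + 1 = 127
hanoi(8) = 2 * 127 + 1 = 255
= 255


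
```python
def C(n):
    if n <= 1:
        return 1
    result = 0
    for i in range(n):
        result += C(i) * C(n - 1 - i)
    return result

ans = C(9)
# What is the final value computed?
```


C(9)
= sum of C(i) * C(9-1-i) for i in 0..8
First compute sub-values bottom-up:
  C(0) = 1, C(1) = 1
  C(2) = 1*1 + 1*1 = 2
  C(3) = 1*2 + 1*1 + 2*1 = 5
  C(4) = 1*5 + 1*2 + 2*1 + 5*1 = 14
  C(5) = 1*14 + 1*5 + 2*2 + 5*1 + 14*1 = 42
  C(6) = 1*42 + 1*14 + 2*5 + 5*2 + 14*1 + 42*1 = 132
  C(7) = 1*132 + 1*42 + 2*14 + 5*5 + 14*2 + 42*1 + 132*1 = 429
  C(8) = 1*429 + 1*132 + 2*42 + 5*14 + 14*5 + 42*2 + 132*1 + 429*1 = 1430
Now C(9):
  C(0)*C(8) = 1*1430 = 1430
  C(1)*C(7) = 1*429 = 429
  C(2)*C(6) = 2*132 = 264
  C(3)*C(5) = 5*42 = 210
  C(4)*C(4) = 14*14 = 196
  C(5)*C(3) = 42*5 = 210
  C(6)*C(2) = 132*2 = 264
  C(7)*C(1) = 429*1 = 429
  C(8)*C(0) = 1430*1 = 1430
= 1430 + 429 + 264 + 210 + 196 + 210 + 264 + 429 + 1430
= 4862


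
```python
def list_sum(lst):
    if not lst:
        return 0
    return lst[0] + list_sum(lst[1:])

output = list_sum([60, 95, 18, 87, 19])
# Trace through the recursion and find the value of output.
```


list_sum([60, 95, 18, 87, 19])
= 60 + list_sum([95, 18, 87, 19])
= 60 + 95 + list_sum([18, 87, 19])
= 60 + 95 + 18 + list_sum([87, 19])
= 60 + 95 + 18 + 87 + list_sum([19])
= 60 + 95 + 18 + 87 + 19 + list_sum([])
= 60 + 95 + 18 + 87 + 19 + 0
= 279


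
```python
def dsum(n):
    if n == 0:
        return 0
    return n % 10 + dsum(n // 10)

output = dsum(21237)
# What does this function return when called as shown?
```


dsum(21237)
= 7 + dsum(2123)
= 7 + 3 + dsum(212)
= 7 + 3 + 2 + dsum(21)
= 7 + 3 + 2 + 1 + dsum(2)
= 7 + 3 + 2 + 1 + 2 + dsum(0)
= 7 + 3 + 2 + 1 + 2 + 0
= 15


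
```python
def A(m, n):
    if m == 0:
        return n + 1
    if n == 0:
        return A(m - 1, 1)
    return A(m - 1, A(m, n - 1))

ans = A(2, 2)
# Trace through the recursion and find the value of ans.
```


A(2, 2)
= A(1, A(2, 1))
First compute A(2, 1) = 5
= A(1, 5)
= 7


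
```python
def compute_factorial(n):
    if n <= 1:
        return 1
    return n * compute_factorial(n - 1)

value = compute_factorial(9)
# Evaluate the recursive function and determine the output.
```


compute_factorial(9)
= 9 * compute_factorial(8)
= 9 * 8 * compute_factorial(7)
= 9 * 8 * 7 * compute_factorial(6)
= 9 * 8 * 7 * 6 * compute_factorial(5)
= 9 * 8 * 7 * 6 * 5 * compute_factorial(4)
= 9 * 8 * 7 * 6 * 5 * 4 * compute_factorial(3)
= 9 * 8 * 7 * 6 * 5 * 4 * 3 * compute_factorial(2)
= 9 * 8 * 7 * 6 * 5 * 4 * 3 * 2 * compute_factorial(1)
= 9 * 8 * 7 * 6 * 5 * 4 * 3 * 2 * 1
= 362880


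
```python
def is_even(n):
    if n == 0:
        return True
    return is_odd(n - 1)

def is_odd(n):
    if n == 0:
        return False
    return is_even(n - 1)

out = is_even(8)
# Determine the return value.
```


is_even(8)
= is_odd(7)
= is_even(6)
= is_odd(5)
= is_even(4)
= is_odd(3)
= is_even(2)
= is_odd(1)
= is_even(0)
n == 0: return True
= True


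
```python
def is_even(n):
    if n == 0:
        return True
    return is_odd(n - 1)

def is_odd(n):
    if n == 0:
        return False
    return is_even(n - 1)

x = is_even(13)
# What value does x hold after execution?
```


is_even(13)
= is_odd(12)
= is_even(11)
= is_odd(10)
= is_even(9)
= is_odd(8)
= is_even(7)
= is_odd(6)
= is_even(5)
= is_odd(4)
= is_even(3)
= is_odd(2)
= is_even(1)
= is_odd(0)
n == 0: return False
= False


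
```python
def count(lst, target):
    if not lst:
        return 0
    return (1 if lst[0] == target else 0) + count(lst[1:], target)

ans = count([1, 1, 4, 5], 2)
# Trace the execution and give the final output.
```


count([1, 1, 4, 5], 2)
lst[0]=1 != 2: 0 + count([1, 4, 5], 2)
lst[0]=1 != 2: 0 + count([4, 5], 2)
lst[0]=4 != 2: 0 + count([5], 2)
lst[0]=5 != 2: 0 + count([], 2)
= 0


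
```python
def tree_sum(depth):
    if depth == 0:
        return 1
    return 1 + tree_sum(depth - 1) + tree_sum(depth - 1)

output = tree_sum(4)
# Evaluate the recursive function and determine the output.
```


tree_sum(4)
= 1 + tree_sum(3) + tree_sum(3)
= 1 + 2 * tree_sum(3)
tree_sum(k) = 2^(k+1) - 1
tree_sum(0) = 1
tree_sum(1) = 3
tree_sum(2) = 7
tree_sum(3) = 15
tree_sum(4) = 31
tree_sum(4) = 2^5 - 1 = 31


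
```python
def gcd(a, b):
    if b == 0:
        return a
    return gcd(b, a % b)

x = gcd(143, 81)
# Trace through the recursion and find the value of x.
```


gcd(143, 81)
= gcd(81, 143 % 81) = gcd(81, 62)
= gcd(62, 81 % 62) = gcd(62, 19)
= gcd(19, 62 % 19) = gcd(19, 5)
= gcd(5, 19 % 5) = gcd(5, 4)
= gcd(4, 5 % 4) = gcd(4, 1)
= gcd(1, 4 % 1) = gcd(1, 0)
b == 0, return a = 1


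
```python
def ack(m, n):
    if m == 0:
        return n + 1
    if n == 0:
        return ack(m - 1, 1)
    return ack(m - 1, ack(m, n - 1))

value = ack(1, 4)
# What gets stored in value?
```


ack(1, 4)
= ack(0, ack(1, 3))
First compute ack(1, 3) = 5
= ack(0, 5)
= 6


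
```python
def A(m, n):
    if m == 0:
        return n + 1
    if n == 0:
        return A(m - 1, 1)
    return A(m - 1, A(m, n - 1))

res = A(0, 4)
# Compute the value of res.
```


A(0, 4)
m == 0: return 4 + 1 = 5
= 5


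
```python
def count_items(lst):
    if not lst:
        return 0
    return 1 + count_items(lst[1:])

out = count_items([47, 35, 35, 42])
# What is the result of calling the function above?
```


count_items([47, 35, 35, 42])
= 1 + count_items([35, 35, 42])
= 1 + 1 + count_items([35, 42])
= 1 + 1 + 1 + count_items([42])
= 1 + 1 + 1 + 1 + count_items([])
= 1 + 1 + 1 + 1 + 0
= 4


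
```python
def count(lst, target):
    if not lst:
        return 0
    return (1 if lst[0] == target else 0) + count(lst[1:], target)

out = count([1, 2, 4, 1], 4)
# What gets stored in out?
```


count([1, 2, 4, 1], 4)
lst[0]=1 != 4: 0 + count([2, 4, 1], 4)
lst[0]=2 != 4: 0 + count([4, 1], 4)
lst[0]=4 == 4: 1 + count([1], 4)
lst[0]=1 != 4: 0 + count([], 4)
= 1


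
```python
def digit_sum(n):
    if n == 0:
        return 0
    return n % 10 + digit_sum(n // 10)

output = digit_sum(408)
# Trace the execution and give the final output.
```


digit_sum(408)
= 8 + digit_sum(40)
= 8 + 0 + digit_sum(4)
= 8 + 0 + 4 + digit_sum(0)
= 8 + 0 + 4 + 0
= 12


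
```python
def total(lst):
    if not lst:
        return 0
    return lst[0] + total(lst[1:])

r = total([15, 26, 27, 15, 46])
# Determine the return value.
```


total([15, 26, 27, 15, 46])
= 15 + total([26, 27, 15, 46])
= 15 + 26 + total([27, 15, 46])
= 15 + 26 + 27 + total([15, 46])
= 15 + 26 + 27 + 15 + total([46])
= 15 + 26 + 27 + 15 + 46 + total([])
= 15 + 26 + 27 + 15 + 46 + 0
= 129


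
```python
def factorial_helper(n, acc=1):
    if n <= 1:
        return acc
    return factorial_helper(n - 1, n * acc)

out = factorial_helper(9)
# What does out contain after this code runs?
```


factorial_helper(9, 1)
= factorial_helper(8, 9 * 1) = factorial_helper(8, 9)
= factorial_helper(7, 8 * 9) = factorial_helper(7, 72)
= factorial_helper(6, 7 * 72) = factorial_helper(6, 504)
= factorial_helper(5, 6 * 504) = factorial_helper(5, 3024)
= factorial_helper(4, 5 * 3024) = factorial_helper(4, 15120)
= factorial_helper(3, 4 * 15120) = factorial_helper(3, 60480)
= factorial_helper(2, 3 * 60480) = factorial_helper(2, 181440)
= factorial_helper(1, 2 * 181440) = factorial_helper(1, 362880)
n <= 1, return acc = 362880


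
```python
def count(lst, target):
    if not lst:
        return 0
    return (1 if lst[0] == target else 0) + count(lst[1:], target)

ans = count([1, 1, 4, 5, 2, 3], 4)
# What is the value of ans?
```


count([1, 1, 4, 5, 2, 3], 4)
lst[0]=1 != 4: 0 + count([1, 4, 5, 2, 3], 4)
lst[0]=1 != 4: 0 + count([4, 5, 2, 3], 4)
lst[0]=4 == 4: 1 + count([5, 2, 3], 4)
lst[0]=5 != 4: 0 + count([2, 3], 4)
lst[0]=2 != 4: 0 + count([3], 4)
lst[0]=3 != 4: 0 + count([], 4)
= 1


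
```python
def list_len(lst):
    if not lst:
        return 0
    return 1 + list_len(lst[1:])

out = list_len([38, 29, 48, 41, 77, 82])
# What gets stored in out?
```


list_len([38, 29, 48, 41, 77, 82])
= 1 + list_len([29, 48, 41, 77, 82])
= 1 + 1 + list_len([48, 41, 77, 82])
= 1 + 1 + 1 + list_len([41, 77, 82])
= 1 + 1 + 1 + 1 + list_len([77, 82])
= 1 + 1 + 1 + 1 + 1 + list_len([82])
= 1 + 1 + 1 + 1 + 1 + 1 + list_len([])
= 1 + 1 + 1 + 1 + 1 + 1 + 0
= 6


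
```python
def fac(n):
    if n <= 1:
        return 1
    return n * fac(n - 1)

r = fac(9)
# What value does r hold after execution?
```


fac(9)
= 9 * fac(8)
= 9 * 8 * fac(7)
= 9 * 8 * 7 * fac(6)
= 9 * 8 * 7 * 6 * fac(5)
= 9 * 8 * 7 * 6 * 5 * fac(4)
= 9 * 8 * 7 * 6 * 5 * 4 * fac(3)
= 9 * 8 * 7 * 6 * 5 * 4 * 3 * fac(2)
= 9 * 8 * 7 * 6 * 5 * 4 * 3 * 2 * fac(1)
= 9 * 8 * 7 * 6 * 5 * 4 * 3 * 2 * 1
= 362880


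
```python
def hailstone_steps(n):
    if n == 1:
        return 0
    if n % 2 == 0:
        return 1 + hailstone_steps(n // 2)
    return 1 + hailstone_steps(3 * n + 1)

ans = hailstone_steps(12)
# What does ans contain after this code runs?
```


hailstone_steps(12)
12 is even -> hailstone_steps(6)
6 is even -> hailstone_steps(3)
3 is odd -> 3*3+1 = 10 -> hailstone_steps(10)
10 is even -> hailstone_steps(5)
5 is odd -> 3*5+1 = 16 -> hailstone_steps(16)
16 is even -> hailstone_steps(8)
8 is even -> hailstone_steps(4)
4 is even -> hailstone_steps(2)
2 is even -> hailstone_steps(1)
Reached 1 after 9 steps
= 9


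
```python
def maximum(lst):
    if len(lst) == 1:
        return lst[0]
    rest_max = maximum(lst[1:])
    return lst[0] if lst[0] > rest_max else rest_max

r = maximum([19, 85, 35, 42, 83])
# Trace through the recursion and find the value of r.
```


maximum([19, 85, 35, 42, 83])
= compare 19 with maximum([85, 35, 42, 83])
= compare 85 with maximum([35, 42, 83])
= compare 35 with maximum([42, 83])
= compare 42 with maximum([83])
Base: maximum([83]) = 83
compare 42 with 83: max = 83
compare 35 with 83: max = 83
compare 85 with 83: max = 85
compare 19 with 85: max = 85
= 85


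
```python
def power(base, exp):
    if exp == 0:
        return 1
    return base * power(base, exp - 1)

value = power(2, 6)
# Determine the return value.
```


power(2, 6)
= 2 * power(2, 5)
= 2 * 2 * power(2, 4)
= 2 * 2 * 2 * power(2, 3)
= 2 * 2 * 2 * 2 * power(2, 2)
= 2 * 2 * 2 * 2 * 2 * power(2, 1)
= 2 * 2 * 2 * 2 * 2 * 2 * power(2, 0)
= 2 * 2 * 2 * 2 * 2 * 2 * 1
= 64


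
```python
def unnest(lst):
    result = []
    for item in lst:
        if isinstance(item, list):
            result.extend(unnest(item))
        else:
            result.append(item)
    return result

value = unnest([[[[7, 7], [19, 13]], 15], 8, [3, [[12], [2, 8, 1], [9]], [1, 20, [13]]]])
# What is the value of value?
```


unnest([[[[7, 7], [19, 13]], 15], 8, [3, [[12], [2, 8, 1], [9]], [1, 20, [13]]]])
Processing each element:
  [[[7, 7], [19, 13]], 15] is a list -> unnest recursively -> [7, 7, 19, 13, 15]
  8 is not a list -> append 8
  [3, [[12], [2, 8, 1], [9]], [1, 20, [13]]] is a list -> unnest recursively -> [3, 12, 2, 8, 1, 9, 1, 20, 13]
= [7, 7, 19, 13, 15, 8, 3, 12, 2, 8, 1, 9, 1, 20, 13]


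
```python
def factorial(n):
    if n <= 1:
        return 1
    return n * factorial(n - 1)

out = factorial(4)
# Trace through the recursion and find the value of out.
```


factorial(4)
= 4 * factorial(3)
= 4 * 3 * factorial(2)
= 4 * 3 * 2 * factorial(1)
= 4 * 3 * 2 * 1
= 24


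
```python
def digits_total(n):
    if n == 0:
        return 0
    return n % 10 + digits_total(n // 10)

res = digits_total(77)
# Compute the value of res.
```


digits_total(77)
= 7 + digits_total(7)
= 7 + 7 + digits_total(0)
= 7 + 7 + 0
= 14


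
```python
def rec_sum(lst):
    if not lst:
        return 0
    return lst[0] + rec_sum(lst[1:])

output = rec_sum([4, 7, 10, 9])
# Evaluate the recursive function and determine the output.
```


rec_sum([4, 7, 10, 9])
= 4 + rec_sum([7, 10, 9])
= 4 + 7 + rec_sum([10, 9])
= 4 + 7 + 10 + rec_sum([9])
= 4 + 7 + 10 + 9 + rec_sum([])
= 4 + 7 + 10 + 9 + 0
= 30


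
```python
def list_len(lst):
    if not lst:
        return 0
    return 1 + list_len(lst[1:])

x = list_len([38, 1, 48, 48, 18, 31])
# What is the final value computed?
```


list_len([38, 1, 48, 48, 18, 31])
= 1 + list_len([1, 48, 48, 18, 31])
= 1 + 1 + list_len([48, 48, 18, 31])
= 1 + 1 + 1 + list_len([48, 18, 31])
= 1 + 1 + 1 + 1 + list_len([18, 31])
= 1 + 1 + 1 + 1 + 1 + list_len([31])
= 1 + 1 + 1 + 1 + 1 + 1 + list_len([])
= 1 + 1 + 1 + 1 + 1 + 1 + 0
= 6


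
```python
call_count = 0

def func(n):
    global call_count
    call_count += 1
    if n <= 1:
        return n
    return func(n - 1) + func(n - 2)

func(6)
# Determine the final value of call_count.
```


func(6) calls func(5) and func(4); each non-base call branches into two more.
Let C(k) = total number of calls made by func(k), including the call to func(k) itself.
Base cases: C(0) = 1, C(1) = 1
Recurrence: C(k) = 1 + C(k-1) + C(k-2)
  C(2) = 1 + C(1) + C(0) = 1 + 1 + 1 = 3
  C(3) = 1 + C(2) + C(1) = 1 + 3 + 1 = 5
  C(4) = 1 + C(3) + C(2) = 1 + 5 + 3 = 9
  C(5) = 1 + C(4) + C(3) = 1 + 9 + 5 = 15
  C(6) = 1 + C(5) + C(4) = 1 + 15 + 9 = 25
Total calls = C(6) = 25


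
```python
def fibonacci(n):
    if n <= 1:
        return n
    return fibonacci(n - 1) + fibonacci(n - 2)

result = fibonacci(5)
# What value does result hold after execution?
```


fibonacci(5)
= fibonacci(4) + fibonacci(3)
= (fibonacci(3) + fibonacci(2)) + fibonacci(3)
Computing bottom-up: fibonacci(0)=0, fibonacci(1)=1, fibonacci(2)=1, fibonacci(3)=2, fibonacci(4)=3, fibonacci(5)=5
= 5


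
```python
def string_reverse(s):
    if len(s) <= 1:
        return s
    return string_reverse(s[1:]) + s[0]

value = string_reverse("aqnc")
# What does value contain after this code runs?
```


string_reverse("aqnc")
= string_reverse("qnc") + "a"
= string_reverse("nc") + "q" + "a"
= string_reverse("c") + "n" + "q" + "a"
= "c" + "n" + "q" + "a"
= "cnqa"


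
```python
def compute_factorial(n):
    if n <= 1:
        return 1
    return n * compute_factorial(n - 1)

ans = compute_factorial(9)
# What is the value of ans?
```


compute_factorial(9)
= 9 * compute_factorial(8)
= 9 * 8 * compute_factorial(7)
= 9 * 8 * 7 * compute_factorial(6)
= 9 * 8 * 7 * 6 * compute_factorial(5)
= 9 * 8 * 7 * 6 * 5 * compute_factorial(4)
= 9 * 8 * 7 * 6 * 5 * 4 * compute_factorial(3)
= 9 * 8 * 7 * 6 * 5 * 4 * 3 * compute_factorial(2)
= 9 * 8 * 7 * 6 * 5 * 4 * 3 * 2 * compute_factorial(1)
= 9 * 8 * 7 * 6 * 5 * 4 * 3 * 2 * 1
= 362880


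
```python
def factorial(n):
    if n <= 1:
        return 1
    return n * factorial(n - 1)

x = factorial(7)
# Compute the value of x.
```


factorial(7)
= 7 * factorial(6)
= 7 * 6 * factorial(5)
= 7 * 6 * 5 * factorial(4)
= 7 * 6 * 5 * 4 * factorial(3)
= 7 * 6 * 5 * 4 * 3 * factorial(2)
= 7 * 6 * 5 * 4 * 3 * 2 * factorial(1)
= 7 * 6 * 5 * 4 * 3 * 2 * 1
= 5040


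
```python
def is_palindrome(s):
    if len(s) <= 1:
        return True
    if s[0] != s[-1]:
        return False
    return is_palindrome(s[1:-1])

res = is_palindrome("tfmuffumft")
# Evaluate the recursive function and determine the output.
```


is_palindrome("tfmuffumft")
"tfmuffumft": s[0]='t' == s[-1]='t' -> is_palindrome("fmuffumf")
"fmuffumf": s[0]='f' == s[-1]='f' -> is_palindrome("muffum")
"muffum": s[0]='m' == s[-1]='m' -> is_palindrome("uffu")
"uffu": s[0]='u' == s[-1]='u' -> is_palindrome("ff")
"ff": s[0]='f' == s[-1]='f' -> is_palindrome("")
"": len <= 1 -> True
= True


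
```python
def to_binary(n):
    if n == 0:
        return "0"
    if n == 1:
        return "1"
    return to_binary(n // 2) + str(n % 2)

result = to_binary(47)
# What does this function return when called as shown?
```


to_binary(47)
= to_binary(23) + "1"
= to_binary(11) + "1" + "1"
= to_binary(5) + "1" + "1" + "1"
= to_binary(2) + "1" + "1" + "1" + "1"
= to_binary(1) + "0" + "1" + "1" + "1" + "1"
= "1" + "0" + "1" + "1" + "1" + "1"
= "101111"


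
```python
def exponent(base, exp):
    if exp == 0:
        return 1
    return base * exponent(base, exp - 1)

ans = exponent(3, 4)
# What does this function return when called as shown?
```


exponent(3, 4)
= 3 * exponent(3, 3)
= 3 * 3 * exponent(3, 2)
= 3 * 3 * 3 * exponent(3, 1)
= 3 * 3 * 3 * 3 * exponent(3, 0)
= 3 * 3 * 3 * 3 * 1
= 81


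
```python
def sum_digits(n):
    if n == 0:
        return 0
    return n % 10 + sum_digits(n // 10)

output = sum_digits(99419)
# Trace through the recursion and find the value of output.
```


sum_digits(99419)
= 9 + sum_digits(9941)
= 9 + 1 + sum_digits(994)
= 9 + 1 + 4 + sum_digits(99)
= 9 + 1 + 4 + 9 + sum_digits(9)
= 9 + 1 + 4 + 9 + 9 + sum_digits(0)
= 9 + 1 + 4 + 9 + 9 + 0
= 32


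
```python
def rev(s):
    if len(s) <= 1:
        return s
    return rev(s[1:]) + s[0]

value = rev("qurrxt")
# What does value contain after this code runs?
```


rev("qurrxt")
= rev("urrxt") + "q"
= rev("rrxt") + "u" + "q"
= rev("rxt") + "r" + "u" + "q"
= rev("xt") + "r" + "r" + "u" + "q"
= rev("t") + "x" + "r" + "r" + "u" + "q"
= "t" + "x" + "r" + "r" + "u" + "q"
= "txrruq"


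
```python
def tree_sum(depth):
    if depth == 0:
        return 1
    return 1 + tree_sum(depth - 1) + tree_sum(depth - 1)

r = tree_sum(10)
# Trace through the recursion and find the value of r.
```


tree_sum(10)
= 1 + tree_sum(9) + tree_sum(9)
= 1 + 2 * tree_sum(9)
tree_sum(k) = 2^(k+1) - 1
tree_sum(0) = 1
tree_sum(1) = 3
tree_sum(2) = 7
tree_sum(3) = 15
tree_sum(4) = 31
tree_sum(10) = 2^11 - 1 = 2047


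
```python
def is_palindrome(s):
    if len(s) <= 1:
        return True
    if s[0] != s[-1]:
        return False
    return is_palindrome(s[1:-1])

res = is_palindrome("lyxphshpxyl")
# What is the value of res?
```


is_palindrome("lyxphshpxyl")
"lyxphshpxyl": s[0]='l' == s[-1]='l' -> is_palindrome("yxphshpxy")
"yxphshpxy": s[0]='y' == s[-1]='y' -> is_palindrome("xphshpx")
"xphshpx": s[0]='x' == s[-1]='x' -> is_palindrome("phshp")
"phshp": s[0]='p' == s[-1]='p' -> is_palindrome("hsh")
"hsh": s[0]='h' == s[-1]='h' -> is_palindrome("s")
"s": len <= 1 -> True
= True


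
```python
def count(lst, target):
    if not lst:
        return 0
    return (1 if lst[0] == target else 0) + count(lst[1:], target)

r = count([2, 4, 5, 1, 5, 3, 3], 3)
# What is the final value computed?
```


count([2, 4, 5, 1, 5, 3, 3], 3)
lst[0]=2 != 3: 0 + count([4, 5, 1, 5, 3, 3], 3)
lst[0]=4 != 3: 0 + count([5, 1, 5, 3, 3], 3)
lst[0]=5 != 3: 0 + count([1, 5, 3, 3], 3)
lst[0]=1 != 3: 0 + count([5, 3, 3], 3)
lst[0]=5 != 3: 0 + count([3, 3], 3)
lst[0]=3 == 3: 1 + count([3], 3)
lst[0]=3 == 3: 1 + count([], 3)
= 2


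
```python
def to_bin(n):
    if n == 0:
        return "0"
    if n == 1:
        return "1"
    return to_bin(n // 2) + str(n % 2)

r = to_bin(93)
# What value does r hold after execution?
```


to_bin(93)
= to_bin(46) + "1"
= to_bin(23) + "0" + "1"
= to_bin(11) + "1" + "0" + "1"
= to_bin(5) + "1" + "1" + "0" + "1"
= to_bin(2) + "1" + "1" + "1" + "0" + "1"
= to_bin(1) + "0" + "1" + "1" + "1" + "0" + "1"
= "1" + "0" + "1" + "1" + "1" + "0" + "1"
= "1011101"


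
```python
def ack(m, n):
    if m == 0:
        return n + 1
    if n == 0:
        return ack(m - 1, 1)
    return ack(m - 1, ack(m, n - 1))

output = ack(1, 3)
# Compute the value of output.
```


ack(1, 3)
= ack(0, ack(1, 2))
First compute ack(1, 2) = 4
= ack(0, 4)
= 5


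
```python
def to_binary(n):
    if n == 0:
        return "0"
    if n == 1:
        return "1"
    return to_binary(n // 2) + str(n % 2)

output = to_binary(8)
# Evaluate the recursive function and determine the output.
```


to_binary(8)
= to_binary(4) + "0"
= to_binary(2) + "0" + "0"
= to_binary(1) + "0" + "0" + "0"
= "1" + "0" + "0" + "0"
= "1000"


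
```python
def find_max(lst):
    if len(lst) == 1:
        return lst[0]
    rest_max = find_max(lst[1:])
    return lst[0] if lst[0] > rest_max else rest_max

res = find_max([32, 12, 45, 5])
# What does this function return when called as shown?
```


find_max([32, 12, 45, 5])
= compare 32 with find_max([12, 45, 5])
= compare 12 with find_max([45, 5])
= compare 45 with find_max([5])
Base: find_max([5]) = 5
compare 45 with 5: max = 45
compare 12 with 45: max = 45
compare 32 with 45: max = 45
= 45


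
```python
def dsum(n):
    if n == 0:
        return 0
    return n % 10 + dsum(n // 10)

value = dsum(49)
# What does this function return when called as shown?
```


dsum(49)
= 9 + dsum(4)
= 9 + 4 + dsum(0)
= 9 + 4 + 0
= 13


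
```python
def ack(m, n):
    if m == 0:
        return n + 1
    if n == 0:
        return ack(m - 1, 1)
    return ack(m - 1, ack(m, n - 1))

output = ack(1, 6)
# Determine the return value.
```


ack(1, 6)
= ack(0, ack(1, 5))
First compute ack(1, 5) = 7
= ack(0, 7)
= 8


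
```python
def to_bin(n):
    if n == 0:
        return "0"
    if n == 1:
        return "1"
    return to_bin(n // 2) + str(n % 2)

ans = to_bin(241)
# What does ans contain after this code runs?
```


to_bin(241)
= to_bin(120) + "1"
= to_bin(60) + "0" + "1"
= to_bin(30) + "0" + "0" + "1"
= to_bin(15) + "0" + "0" + "0" + "1"
= to_bin(7) + "1" + "0" + "0" + "0" + "1"
= to_bin(3) + "1" + "1" + "0" + "0" + "0" + "1"
= to_bin(1) + "1" + "1" + "1" + "0" + "0" + "0" + "1"
= "1" + "1" + "1" + "1" + "0" + "0" + "0" + "1"
= "11110001"


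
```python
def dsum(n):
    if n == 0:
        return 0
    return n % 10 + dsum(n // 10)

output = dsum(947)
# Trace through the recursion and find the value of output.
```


dsum(947)
= 7 + dsum(94)
= 7 + 4 + dsum(9)
= 7 + 4 + 9 + dsum(0)
= 7 + 4 + 9 + 0
= 20


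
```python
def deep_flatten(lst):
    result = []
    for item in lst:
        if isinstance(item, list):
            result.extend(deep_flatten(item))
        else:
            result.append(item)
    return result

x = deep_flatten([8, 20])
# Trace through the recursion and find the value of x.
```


deep_flatten([8, 20])
Processing each element:
  8 is not a list -> append 8
  20 is not a list -> append 20
= [8, 20]


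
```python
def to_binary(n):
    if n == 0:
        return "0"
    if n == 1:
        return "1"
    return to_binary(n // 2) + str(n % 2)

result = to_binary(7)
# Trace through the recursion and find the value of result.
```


to_binary(7)
= to_binary(3) + "1"
= to_binary(1) + "1" + "1"
= "1" + "1" + "1"
= "111"


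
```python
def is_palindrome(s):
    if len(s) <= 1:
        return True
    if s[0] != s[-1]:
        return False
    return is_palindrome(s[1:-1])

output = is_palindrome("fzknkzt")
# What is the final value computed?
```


is_palindrome("fzknkzt")
"fzknkzt": s[0]='f' != s[-1]='t' -> False
= False


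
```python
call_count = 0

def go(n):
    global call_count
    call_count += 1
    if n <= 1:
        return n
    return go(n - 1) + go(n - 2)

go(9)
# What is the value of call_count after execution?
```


go(9) calls go(8) and go(7); each non-base call branches into two more.
Let C(k) = total number of calls made by go(k), including the call to go(k) itself.
Base cases: C(0) = 1, C(1) = 1
Recurrence: C(k) = 1 + C(k-1) + C(k-2)
  C(2) = 1 + C(1) + C(0) = 1 + 1 + 1 = 3
  C(3) = 1 + C(2) + C(1) = 1 + 3 + 1 = 5
  C(4) = 1 + C(3) + C(2) = 1 + 5 + 3 = 9
  C(5) = 1 + C(4) + C(3) = 1 + 9 + 5 = 15
  C(6) = 1 + C(5) + C(4) = 1 + 15 + 9 = 25
  C(7) = 1 + C(6) + C(5) = 1 + 25 + 15 = 41
  C(8) = 1 + C(7) + C(6) = 1 + 41 + 25 = 67
  C(9) = 1 + C(8) + C(7) = 1 + 67 + 41 = 109
Total calls = C(9) = 109


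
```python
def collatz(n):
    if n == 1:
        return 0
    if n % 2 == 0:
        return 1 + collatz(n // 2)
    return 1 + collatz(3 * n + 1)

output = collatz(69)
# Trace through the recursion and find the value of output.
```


collatz(69)
69 is odd -> 3*69+1 = 208 -> collatz(208)
208 is even -> collatz(104)
104 is even -> collatz(52)
52 is even -> collatz(26)
26 is even -> collatz(13)
13 is odd -> 3*13+1 = 40 -> collatz(40)
40 is even -> collatz(20)
20 is even -> collatz(10)
10 is even -> collatz(5)
5 is odd -> 3*5+1 = 16 -> collatz(16)
16 is even -> collatz(8)
8 is even -> collatz(4)
4 is even -> collatz(2)
2 is even -> collatz(1)
Reached 1 after 14 steps
= 14


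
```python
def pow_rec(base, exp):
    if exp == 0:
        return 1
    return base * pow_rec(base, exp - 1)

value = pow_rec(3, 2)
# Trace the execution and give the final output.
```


pow_rec(3, 2)
= 3 * pow_rec(3, 1)
= 3 * 3 * pow_rec(3, 0)
= 3 * 3 * 1
= 9


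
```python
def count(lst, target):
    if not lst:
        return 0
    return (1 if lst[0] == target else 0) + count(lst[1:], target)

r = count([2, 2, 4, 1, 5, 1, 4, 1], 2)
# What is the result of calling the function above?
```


count([2, 2, 4, 1, 5, 1, 4, 1], 2)
lst[0]=2 == 2: 1 + count([2, 4, 1, 5, 1, 4, 1], 2)
lst[0]=2 == 2: 1 + count([4, 1, 5, 1, 4, 1], 2)
lst[0]=4 != 2: 0 + count([1, 5, 1, 4, 1], 2)
lst[0]=1 != 2: 0 + count([5, 1, 4, 1], 2)
lst[0]=5 != 2: 0 + count([1, 4, 1], 2)
lst[0]=1 != 2: 0 + count([4, 1], 2)
lst[0]=4 != 2: 0 + count([1], 2)
lst[0]=1 != 2: 0 + count([], 2)
= 2


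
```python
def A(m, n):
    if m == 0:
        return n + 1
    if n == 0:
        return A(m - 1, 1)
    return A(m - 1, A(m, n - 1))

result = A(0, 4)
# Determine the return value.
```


A(0, 4)
m == 0: return 4 + 1 = 5
= 5


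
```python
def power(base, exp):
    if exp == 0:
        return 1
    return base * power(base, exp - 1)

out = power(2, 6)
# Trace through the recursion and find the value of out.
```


power(2, 6)
= 2 * power(2, 5)
= 2 * 2 * power(2, 4)
= 2 * 2 * 2 * power(2, 3)
= 2 * 2 * 2 * 2 * power(2, 2)
= 2 * 2 * 2 * 2 * 2 * power(2, 1)
= 2 * 2 * 2 * 2 * 2 * 2 * power(2, 0)
= 2 * 2 * 2 * 2 * 2 * 2 * 1
= 64


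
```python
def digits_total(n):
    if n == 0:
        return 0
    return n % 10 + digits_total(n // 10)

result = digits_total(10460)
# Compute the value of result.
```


digits_total(10460)
= 0 + digits_total(1046)
= 0 + 6 + digits_total(104)
= 0 + 6 + 4 + digits_total(10)
= 0 + 6 + 4 + 0 + digits_total(1)
= 0 + 6 + 4 + 0 + 1 + digits_total(0)
= 0 + 6 + 4 + 0 + 1 + 0
= 11


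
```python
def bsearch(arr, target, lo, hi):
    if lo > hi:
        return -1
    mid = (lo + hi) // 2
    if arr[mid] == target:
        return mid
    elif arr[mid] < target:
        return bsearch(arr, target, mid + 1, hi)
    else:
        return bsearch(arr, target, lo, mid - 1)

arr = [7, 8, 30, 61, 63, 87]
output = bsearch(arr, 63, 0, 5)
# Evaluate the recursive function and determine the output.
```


bsearch(arr, 63, 0, 5)
lo=0, hi=5, mid=2, arr[mid]=30
30 < 63, search right half
lo=3, hi=5, mid=4, arr[mid]=63
arr[4] == 63, found at index 4
= 4


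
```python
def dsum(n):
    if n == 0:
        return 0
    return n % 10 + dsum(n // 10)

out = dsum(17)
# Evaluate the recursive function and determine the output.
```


dsum(17)
= 7 + dsum(1)
= 7 + 1 + dsum(0)
= 7 + 1 + 0
= 8


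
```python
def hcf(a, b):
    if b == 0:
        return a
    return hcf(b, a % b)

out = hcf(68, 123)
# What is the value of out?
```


hcf(68, 123)
= hcf(123, 68 % 123) = hcf(123, 68)
= hcf(68, 123 % 68) = hcf(68, 55)
= hcf(55, 68 % 55) = hcf(55, 13)
= hcf(13, 55 % 13) = hcf(13, 3)
= hcf(3, 13 % 3) = hcf(3, 1)
= hcf(1, 3 % 1) = hcf(1, 0)
b == 0, return a = 1


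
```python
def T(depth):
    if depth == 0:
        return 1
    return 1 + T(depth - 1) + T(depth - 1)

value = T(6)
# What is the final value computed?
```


T(6)
= 1 + T(5) + T(5)
= 1 + 2 * T(5)
T(k) = 2^(k+1) - 1
T(0) = 1
T(1) = 3
T(2) = 7
T(3) = 15
T(4) = 31
T(6) = 2^7 - 1 = 127


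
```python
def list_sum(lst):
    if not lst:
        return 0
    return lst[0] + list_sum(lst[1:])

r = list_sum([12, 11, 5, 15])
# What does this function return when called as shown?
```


list_sum([12, 11, 5, 15])
= 12 + list_sum([11, 5, 15])
= 12 + 11 + list_sum([5, 15])
= 12 + 11 + 5 + list_sum([15])
= 12 + 11 + 5 + 15 + list_sum([])
= 12 + 11 + 5 + 15 + 0
= 43


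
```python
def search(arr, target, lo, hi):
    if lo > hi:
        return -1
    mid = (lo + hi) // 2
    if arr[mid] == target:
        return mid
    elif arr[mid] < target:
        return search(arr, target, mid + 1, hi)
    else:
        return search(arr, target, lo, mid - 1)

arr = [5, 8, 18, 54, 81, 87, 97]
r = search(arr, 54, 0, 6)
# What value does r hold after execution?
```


search(arr, 54, 0, 6)
lo=0, hi=6, mid=3, arr[mid]=54
arr[3] == 54, found at index 3
= 3


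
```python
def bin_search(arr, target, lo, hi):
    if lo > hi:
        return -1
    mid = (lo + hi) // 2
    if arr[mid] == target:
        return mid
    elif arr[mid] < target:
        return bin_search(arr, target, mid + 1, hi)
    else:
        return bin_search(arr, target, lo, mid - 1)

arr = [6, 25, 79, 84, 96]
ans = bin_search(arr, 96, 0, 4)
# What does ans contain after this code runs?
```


bin_search(arr, 96, 0, 4)
lo=0, hi=4, mid=2, arr[mid]=79
79 < 96, search right half
lo=3, hi=4, mid=3, arr[mid]=84
84 < 96, search right half
lo=4, hi=4, mid=4, arr[mid]=96
arr[4] == 96, found at index 4
= 4


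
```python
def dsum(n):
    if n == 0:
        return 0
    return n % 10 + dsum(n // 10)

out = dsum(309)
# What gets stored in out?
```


dsum(309)
= 9 + dsum(30)
= 9 + 0 + dsum(3)
= 9 + 0 + 3 + dsum(0)
= 9 + 0 + 3 + 0
= 12


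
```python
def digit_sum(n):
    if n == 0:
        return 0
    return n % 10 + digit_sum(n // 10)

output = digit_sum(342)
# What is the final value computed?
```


digit_sum(342)
= 2 + digit_sum(34)
= 2 + 4 + digit_sum(3)
= 2 + 4 + 3 + digit_sum(0)
= 2 + 4 + 3 + 0
= 9


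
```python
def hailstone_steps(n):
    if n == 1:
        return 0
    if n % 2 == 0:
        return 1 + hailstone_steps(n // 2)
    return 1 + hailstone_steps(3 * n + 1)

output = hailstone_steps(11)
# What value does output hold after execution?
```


hailstone_steps(11)
11 is odd -> 3*11+1 = 34 -> hailstone_steps(34)
34 is even -> hailstone_steps(17)
17 is odd -> 3*17+1 = 52 -> hailstone_steps(52)
52 is even -> hailstone_steps(26)
26 is even -> hailstone_steps(13)
13 is odd -> 3*13+1 = 40 -> hailstone_steps(40)
40 is even -> hailstone_steps(20)
20 is even -> hailstone_steps(10)
10 is even -> hailstone_steps(5)
5 is odd -> 3*5+1 = 16 -> hailstone_steps(16)
16 is even -> hailstone_steps(8)
8 is even -> hailstone_steps(4)
4 is even -> hailstone_steps(2)
2 is even -> hailstone_steps(1)
Reached 1 after 14 steps
= 14


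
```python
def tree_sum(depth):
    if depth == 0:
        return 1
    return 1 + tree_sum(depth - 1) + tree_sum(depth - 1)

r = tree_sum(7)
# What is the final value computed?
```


tree_sum(7)
= 1 + tree_sum(6) + tree_sum(6)
= 1 + 2 * tree_sum(6)
tree_sum(k) = 2^(k+1) - 1
tree_sum(0) = 1
tree_sum(1) = 3
tree_sum(2) = 7
tree_sum(3) = 15
tree_sum(4) = 31
tree_sum(7) = 2^8 - 1 = 255


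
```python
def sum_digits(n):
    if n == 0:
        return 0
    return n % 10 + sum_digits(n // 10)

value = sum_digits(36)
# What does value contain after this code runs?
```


sum_digits(36)
= 6 + sum_digits(3)
= 6 + 3 + sum_digits(0)
= 6 + 3 + 0
= 9


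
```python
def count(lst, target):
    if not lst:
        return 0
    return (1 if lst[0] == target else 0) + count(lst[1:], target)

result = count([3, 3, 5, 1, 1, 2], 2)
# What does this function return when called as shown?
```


count([3, 3, 5, 1, 1, 2], 2)
lst[0]=3 != 2: 0 + count([3, 5, 1, 1, 2], 2)
lst[0]=3 != 2: 0 + count([5, 1, 1, 2], 2)
lst[0]=5 != 2: 0 + count([1, 1, 2], 2)
lst[0]=1 != 2: 0 + count([1, 2], 2)
lst[0]=1 != 2: 0 + count([2], 2)
lst[0]=2 == 2: 1 + count([], 2)
= 1


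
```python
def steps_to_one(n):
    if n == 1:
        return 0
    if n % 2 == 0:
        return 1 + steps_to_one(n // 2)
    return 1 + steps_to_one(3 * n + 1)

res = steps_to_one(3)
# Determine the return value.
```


steps_to_one(3)
3 is odd -> 3*3+1 = 10 -> steps_to_one(10)
10 is even -> steps_to_one(5)
5 is odd -> 3*5+1 = 16 -> steps_to_one(16)
16 is even -> steps_to_one(8)
8 is even -> steps_to_one(4)
4 is even -> steps_to_one(2)
2 is even -> steps_to_one(1)
Reached 1 after 7 steps
= 7


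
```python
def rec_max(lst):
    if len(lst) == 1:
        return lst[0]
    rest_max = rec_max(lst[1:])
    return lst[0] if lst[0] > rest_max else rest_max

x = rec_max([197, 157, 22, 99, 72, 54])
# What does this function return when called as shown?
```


rec_max([197, 157, 22, 99, 72, 54])
= compare 197 with rec_max([157, 22, 99, 72, 54])
= compare 157 with rec_max([22, 99, 72, 54])
= compare 22 with rec_max([99, 72, 54])
= compare 99 with rec_max([72, 54])
= compare 72 with rec_max([54])
Base: rec_max([54]) = 54
compare 72 with 54: max = 72
compare 99 with 72: max = 99
compare 22 with 99: max = 99
compare 157 with 99: max = 157
compare 197 with 157: max = 197
= 197


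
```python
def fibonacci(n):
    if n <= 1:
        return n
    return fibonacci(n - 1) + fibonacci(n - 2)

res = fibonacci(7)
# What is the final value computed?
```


fibonacci(7)
= fibonacci(6) + fibonacci(5)
= (fibonacci(5) + fibonacci(4)) + fibonacci(5)
Computing bottom-up: fibonacci(0)=0, fibonacci(1)=1, fibonacci(2)=1, fibonacci(3)=2, fibonacci(4)=3, fibonacci(5)=5, fibonacci(6)=8, fibonacci(7)=13
= 13


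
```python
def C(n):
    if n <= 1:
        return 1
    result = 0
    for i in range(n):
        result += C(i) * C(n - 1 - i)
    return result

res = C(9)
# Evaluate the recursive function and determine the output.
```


C(9)
= sum of C(i) * C(9-1-i) for i in 0..8
First compute sub-values bottom-up:
  C(0) = 1, C(1) = 1
  C(2) = 1*1 + 1*1 = 2
  C(3) = 1*2 + 1*1 + 2*1 = 5
  C(4) = 1*5 + 1*2 + 2*1 + 5*1 = 14
  C(5) = 1*14 + 1*5 + 2*2 + 5*1 + 14*1 = 42
  C(6) = 1*42 + 1*14 + 2*5 + 5*2 + 14*1 + 42*1 = 132
  C(7) = 1*132 + 1*42 + 2*14 + 5*5 + 14*2 + 42*1 + 132*1 = 429
  C(8) = 1*429 + 1*132 + 2*42 + 5*14 + 14*5 + 42*2 + 132*1 + 429*1 = 1430
Now C(9):
  C(0)*C(8) = 1*1430 = 1430
  C(1)*C(7) = 1*429 = 429
  C(2)*C(6) = 2*132 = 264
  C(3)*C(5) = 5*42 = 210
  C(4)*C(4) = 14*14 = 196
  C(5)*C(3) = 42*5 = 210
  C(6)*C(2) = 132*2 = 264
  C(7)*C(1) = 429*1 = 429
  C(8)*C(0) = 1430*1 = 1430
= 1430 + 429 + 264 + 210 + 196 + 210 + 264 + 429 + 1430
= 4862
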